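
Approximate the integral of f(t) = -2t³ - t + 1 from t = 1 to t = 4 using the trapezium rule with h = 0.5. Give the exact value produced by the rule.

-133.875

h = (4 − 1)/6 = 0.5.
Nodes t₀,…,t₆ = 1, 1.5, 2, 2.5, 3, 3.5, 4.
f(t) = -2t³ - t + 1: f₀=-2, f₁=-7.25, f₂=-17, f₃=-32.75, f₄=-56, f₅=-88.25, f₆=-131.
(h/2)·[f₀ + 2f₁ + 2f₂ + 2f₃ + 2f₄ + 2f₅ + f₆] = 0.25·(-535.5) = -133.875.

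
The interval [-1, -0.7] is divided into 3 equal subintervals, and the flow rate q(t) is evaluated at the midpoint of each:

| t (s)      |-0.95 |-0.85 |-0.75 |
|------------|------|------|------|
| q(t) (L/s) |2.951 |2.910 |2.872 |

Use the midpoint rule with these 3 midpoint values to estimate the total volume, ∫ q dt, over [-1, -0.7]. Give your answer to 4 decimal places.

h = 0.1, n = 3.
h·[y(m₁) + y(m₂) + y(m₃)] = 0.1·(8.733) = 0.8733.

0.8733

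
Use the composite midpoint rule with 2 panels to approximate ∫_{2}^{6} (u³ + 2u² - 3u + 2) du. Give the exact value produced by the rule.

h = (6 − 2)/2 = 2.
Midpoints m₁,…,m₂ = 3, 5.
f(m₁)=38, f(m₂)=162.
h·[f(m₁) + f(m₂)] = 2·(200) = 400.

400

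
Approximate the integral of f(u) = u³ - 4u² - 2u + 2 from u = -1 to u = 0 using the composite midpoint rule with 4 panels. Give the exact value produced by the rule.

h = (0 − (-1))/4 = 0.25.
Midpoints m₁,…,m₄ = -0.875, -0.625, -0.375, -0.125.
f(m₁)=0.017578125, f(m₂)=1.443359375, f(m₃)=2.134765625, f(m₄)=2.185546875.
h·[f(m₁) + f(m₂) + f(m₃) + f(m₄)] = 0.25·(5.78125) = 1.4453125.

1.4453125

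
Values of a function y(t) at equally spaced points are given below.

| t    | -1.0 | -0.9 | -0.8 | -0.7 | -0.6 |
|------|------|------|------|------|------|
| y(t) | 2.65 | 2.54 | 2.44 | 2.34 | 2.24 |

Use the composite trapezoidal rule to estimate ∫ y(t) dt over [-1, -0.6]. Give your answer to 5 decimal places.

0.97650

h = 0.1, n = 4.
(h/2)·[y₀ + 2y₁ + 2y₂ + 2y₃ + y₄] = 0.05·(19.53) = 0.97650.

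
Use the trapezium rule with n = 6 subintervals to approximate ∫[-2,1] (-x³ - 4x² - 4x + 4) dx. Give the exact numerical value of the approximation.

9.4375

h = (1 − (-2))/6 = 0.5.
Nodes x₀,…,x₆ = -2, -1.5, -1, -0.5, 0, 0.5, 1.
f(x) = -x³ - 4x² - 4x + 4: f₀=4, f₁=4.375, f₂=5, f₃=5.125, f₄=4, f₅=0.875, f₆=-5.
(h/2)·[f₀ + 2f₁ + 2f₂ + 2f₃ + 2f₄ + 2f₅ + f₆] = 0.25·(37.75) = 9.4375.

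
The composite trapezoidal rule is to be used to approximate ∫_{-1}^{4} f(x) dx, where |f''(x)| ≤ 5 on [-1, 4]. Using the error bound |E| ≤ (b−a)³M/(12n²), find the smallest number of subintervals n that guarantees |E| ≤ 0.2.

17

Need 625/(12n²) ≤ 0.2.
n² ≥ 625/(12·0.2) = 260.417 ⇒ n ≥ 16.1374, so the smallest n is 17.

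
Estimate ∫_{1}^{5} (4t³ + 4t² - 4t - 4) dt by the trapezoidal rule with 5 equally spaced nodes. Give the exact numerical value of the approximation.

752

h = (5 − 1)/4 = 1.
Nodes t₀,…,t₄ = 1, 2, 3, 4, 5.
f(t) = 4t³ + 4t² - 4t - 4: f₀=0, f₁=36, f₂=128, f₃=300, f₄=576.
(h/2)·[f₀ + 2f₁ + 2f₂ + 2f₃ + f₄] = 0.5·(1504) = 752.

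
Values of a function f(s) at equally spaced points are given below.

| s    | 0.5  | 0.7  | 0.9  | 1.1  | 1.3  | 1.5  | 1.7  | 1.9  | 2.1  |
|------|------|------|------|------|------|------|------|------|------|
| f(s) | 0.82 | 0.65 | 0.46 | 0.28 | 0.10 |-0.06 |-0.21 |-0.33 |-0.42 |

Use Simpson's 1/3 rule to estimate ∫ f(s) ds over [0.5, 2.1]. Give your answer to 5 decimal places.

h = 0.2, n = 8.
(h/3)·[y₀ + 4y₁ + 2y₂ + 4y₃ + 2y₄ + 4y₅ + 2y₆ + 4y₇ + y₈] = 0.066667·(3.26) = 0.21733.

0.21733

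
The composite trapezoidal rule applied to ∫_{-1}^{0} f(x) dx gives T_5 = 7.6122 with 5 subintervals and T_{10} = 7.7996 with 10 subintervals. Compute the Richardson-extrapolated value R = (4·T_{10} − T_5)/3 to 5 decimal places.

R = (4·T_{10} − T_5) / 3 = (4·7.7996 − 7.6122)/3 = (23.5862)/3 = 7.86207.

7.86207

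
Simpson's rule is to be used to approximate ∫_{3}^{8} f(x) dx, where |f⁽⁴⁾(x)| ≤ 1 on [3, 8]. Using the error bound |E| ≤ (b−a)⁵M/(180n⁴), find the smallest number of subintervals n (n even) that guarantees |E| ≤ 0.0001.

22

Need 3125/(180n⁴) ≤ 0.0001.
n⁴ ≥ 3125/(180·0.0001) = 173611 ⇒ n ≥ 20.4124, so the smallest even n is 22. (n must be even for Simpson's rule.)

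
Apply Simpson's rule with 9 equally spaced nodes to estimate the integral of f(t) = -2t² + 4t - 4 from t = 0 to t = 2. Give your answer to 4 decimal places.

-5.3333

h = (2 − 0)/8 = 0.25.
Nodes t₀,…,t₈ = 0, 0.25, 0.5, 0.75, 1, 1.25, 1.5, 1.75, 2.
f(t) = -2t² + 4t - 4: f₀=-4, f₁=-3.125, f₂=-2.5, f₃=-2.125, f₄=-2, f₅=-2.125, f₆=-2.5, f₇=-3.125, f₈=-4.
(h/3)·[f₀ + 4f₁ + 2f₂ + 4f₃ + 2f₄ + 4f₅ + 2f₆ + 4f₇ + f₈] = 0.083333·(-64) = -5.3333.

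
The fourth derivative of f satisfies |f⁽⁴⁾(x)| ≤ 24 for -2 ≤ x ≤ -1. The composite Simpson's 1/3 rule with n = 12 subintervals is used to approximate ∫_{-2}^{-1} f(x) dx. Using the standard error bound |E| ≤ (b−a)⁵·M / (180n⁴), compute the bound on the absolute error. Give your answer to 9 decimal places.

|E| ≤ (1)⁵·24 / (180·12⁴) = 24/3732480 = 0.000006430.

0.000006430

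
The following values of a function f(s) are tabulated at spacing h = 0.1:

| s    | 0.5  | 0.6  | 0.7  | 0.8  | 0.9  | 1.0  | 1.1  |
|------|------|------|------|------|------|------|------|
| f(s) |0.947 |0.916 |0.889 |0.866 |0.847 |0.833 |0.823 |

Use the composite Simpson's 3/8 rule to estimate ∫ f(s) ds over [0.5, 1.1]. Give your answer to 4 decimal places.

h = 0.1, n = 6.
(3h/8)·[y₀ + 3y₁ + 3y₂ + 2y₃ + 3y₄ + 3y₅ + y₆] = 0.0375·(13.957) = 0.5234.

0.5234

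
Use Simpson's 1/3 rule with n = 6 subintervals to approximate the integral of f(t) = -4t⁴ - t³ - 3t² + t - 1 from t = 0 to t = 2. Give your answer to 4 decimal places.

-37.6132

h = (2 − 0)/6 = 0.333333.
Nodes t₀,…,t₆ = 0, 0.333333, 0.666667, 1, 1.333333, 1.666667, 2.
f(t) = -4t⁴ - t³ - 3t² + t - 1: f₀=-1, f₁=-1.086420, f₂=-2.753086, f₃=-8, f₄=-20.012346, f₅=-43.160494, f₆=-83.
(h/3)·[f₀ + 4f₁ + 2f₂ + 4f₃ + 2f₄ + 4f₅ + f₆] = 0.111111·(-338.518519) = -37.6132.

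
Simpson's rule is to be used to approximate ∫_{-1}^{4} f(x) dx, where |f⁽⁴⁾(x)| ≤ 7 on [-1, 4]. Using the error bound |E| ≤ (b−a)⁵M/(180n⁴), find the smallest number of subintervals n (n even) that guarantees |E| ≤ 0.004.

Need 21875/(180n⁴) ≤ 0.004.
n⁴ ≥ 21875/(180·0.004) = 30381.9 ⇒ n ≥ 13.2024, so the smallest even n is 14. (n must be even for Simpson's rule.)

14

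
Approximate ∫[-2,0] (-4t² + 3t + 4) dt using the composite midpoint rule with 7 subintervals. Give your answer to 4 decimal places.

h = (0 − (-2))/7 = 0.285714.
Midpoints m₁,…,m₇ = -1.857143, -1.571429, -1.285714, -1, -0.714286, -0.428571, -0.142857.
f(m₁)=-15.367347, f(m₂)=-10.591837, f(m₃)=-6.469388, f(m₄)=-3, f(m₅)=-0.183673, f(m₆)=1.979592, f(m₇)=3.489796.
h·[f(m₁) + f(m₂) + f(m₃) + f(m₄) + f(m₅) + f(m₆) + f(m₇)] = 0.285714·(-30.142857) = -8.6122.

-8.6122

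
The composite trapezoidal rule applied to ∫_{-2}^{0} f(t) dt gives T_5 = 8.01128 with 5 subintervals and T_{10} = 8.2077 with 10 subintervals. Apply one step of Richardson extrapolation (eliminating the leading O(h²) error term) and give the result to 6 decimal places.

8.273173

R = (4·T_{10} − T_5) / 3 = (4·8.2077 − 8.01128)/3 = (24.81952)/3 = 8.273173.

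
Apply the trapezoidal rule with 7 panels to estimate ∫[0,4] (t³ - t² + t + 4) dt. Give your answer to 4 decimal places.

67.7551

h = (4 − 0)/7 = 0.571429.
Nodes t₀,…,t₇ = 0, 0.571429, 1.142857, 1.714286, 2.285714, 2.857143, 3.428571, 4.
f(t) = t³ - t² + t + 4: f₀=4, f₁=4.431487, f₂=5.329446, f₃=7.813411, f₄=13.002915, f₅=22.017493, f₆=35.976676, f₇=56.
(h/2)·[f₀ + 2f₁ + 2f₂ + 2f₃ + 2f₄ + 2f₅ + 2f₆ + f₇] = 0.285714·(237.142857) = 67.7551.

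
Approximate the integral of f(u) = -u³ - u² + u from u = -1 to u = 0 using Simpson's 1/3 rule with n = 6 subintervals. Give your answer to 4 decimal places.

h = (0 − (-1))/6 = 0.166667.
Nodes u₀,…,u₆ = -1, -0.833333, -0.666667, -0.5, -0.333333, -0.166667, 0.
f(u) = -u³ - u² + u: f₀=-1, f₁=-0.949074, f₂=-0.814815, f₃=-0.625, f₄=-0.407407, f₅=-0.189815, f₆=0.
(h/3)·[f₀ + 4f₁ + 2f₂ + 4f₃ + 2f₄ + 4f₅ + f₆] = 0.055556·(-10.5) = -0.5833.

-0.5833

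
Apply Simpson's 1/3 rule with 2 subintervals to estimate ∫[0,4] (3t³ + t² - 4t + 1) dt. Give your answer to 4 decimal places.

h = (4 − 0)/2 = 2.
Nodes t₀,…,t₂ = 0, 2, 4.
f(t) = 3t³ + t² - 4t + 1: f₀=1, f₁=21, f₂=193.
(h/3)·[f₀ + 4f₁ + f₂] = 0.666667·(278) = 185.3333.

185.3333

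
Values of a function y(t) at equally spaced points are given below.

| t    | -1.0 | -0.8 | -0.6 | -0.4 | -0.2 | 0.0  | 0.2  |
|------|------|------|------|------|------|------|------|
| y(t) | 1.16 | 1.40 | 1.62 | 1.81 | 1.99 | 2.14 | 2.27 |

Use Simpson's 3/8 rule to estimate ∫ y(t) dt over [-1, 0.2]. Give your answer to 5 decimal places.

2.13750

h = 0.2, n = 6.
(3h/8)·[y₀ + 3y₁ + 3y₂ + 2y₃ + 3y₄ + 3y₅ + y₆] = 0.075·(28.50) = 2.13750.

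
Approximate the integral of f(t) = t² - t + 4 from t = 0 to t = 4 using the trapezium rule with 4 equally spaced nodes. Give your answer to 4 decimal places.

h = (4 − 0)/3 = 1.333333.
Nodes t₀,…,t₃ = 0, 1.333333, 2.666667, 4.
f(t) = t² - t + 4: f₀=4, f₁=4.444444, f₂=8.444444, f₃=16.
(h/2)·[f₀ + 2f₁ + 2f₂ + f₃] = 0.666667·(45.777778) = 30.5185.

30.5185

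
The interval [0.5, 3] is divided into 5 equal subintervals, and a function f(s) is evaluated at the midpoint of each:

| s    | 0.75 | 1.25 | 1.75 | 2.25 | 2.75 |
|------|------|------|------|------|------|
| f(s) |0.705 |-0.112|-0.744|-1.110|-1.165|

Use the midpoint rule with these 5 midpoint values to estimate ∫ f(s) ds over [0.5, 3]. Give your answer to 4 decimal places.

-1.2130

h = 0.5, n = 5.
h·[y(m₁) + y(m₂) + y(m₃) + y(m₄) + y(m₅)] = 0.5·(-2.426) = -1.2130.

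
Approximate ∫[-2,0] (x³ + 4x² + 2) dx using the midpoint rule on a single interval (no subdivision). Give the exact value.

10

M = (b−a)·f(-1) = 2·(5) = 10.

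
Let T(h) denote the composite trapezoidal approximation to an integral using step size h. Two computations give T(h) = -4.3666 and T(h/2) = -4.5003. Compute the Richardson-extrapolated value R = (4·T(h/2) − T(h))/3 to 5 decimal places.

R = (4·T(h/2) − T(h)) / 3 = (4·(-4.5003) − (-4.3666))/3 = (-13.6346)/3 = -4.54487.

-4.54487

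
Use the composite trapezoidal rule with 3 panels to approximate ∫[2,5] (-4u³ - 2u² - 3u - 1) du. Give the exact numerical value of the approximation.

h = (5 − 2)/3 = 1.
Nodes u₀,…,u₃ = 2, 3, 4, 5.
f(u) = -4u³ - 2u² - 3u - 1: f₀=-47, f₁=-136, f₂=-301, f₃=-566.
(h/2)·[f₀ + 2f₁ + 2f₂ + f₃] = 0.5·(-1487) = -743.5.

-743.5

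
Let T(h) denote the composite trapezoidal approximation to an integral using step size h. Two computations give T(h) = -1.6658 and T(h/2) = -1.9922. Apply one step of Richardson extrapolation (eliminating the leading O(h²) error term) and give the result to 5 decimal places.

R = (4·T(h/2) − T(h)) / 3 = (4·(-1.9922) − (-1.6658))/3 = (-6.3030)/3 = -2.10100.

-2.10100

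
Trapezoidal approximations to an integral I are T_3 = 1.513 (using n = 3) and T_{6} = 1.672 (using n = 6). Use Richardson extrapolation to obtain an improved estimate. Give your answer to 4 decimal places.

R = (4·T_{6} − T_3) / 3 = (4·1.672 − 1.513)/3 = (5.175)/3 = 1.7250.

1.7250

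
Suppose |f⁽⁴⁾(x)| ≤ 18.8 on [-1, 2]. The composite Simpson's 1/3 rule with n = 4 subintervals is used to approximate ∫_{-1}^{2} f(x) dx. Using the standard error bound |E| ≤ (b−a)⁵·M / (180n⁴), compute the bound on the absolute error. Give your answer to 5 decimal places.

0.09914

|E| ≤ (3)⁵·18.8 / (180·4⁴) = 4568.4/46080 = 0.09914.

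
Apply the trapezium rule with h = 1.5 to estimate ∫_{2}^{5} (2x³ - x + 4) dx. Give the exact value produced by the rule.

329.625

h = (5 − 2)/2 = 1.5.
Nodes x₀,…,x₂ = 2, 3.5, 5.
f(x) = 2x³ - x + 4: f₀=18, f₁=86.25, f₂=249.
(h/2)·[f₀ + 2f₁ + f₂] = 0.75·(439.5) = 329.625.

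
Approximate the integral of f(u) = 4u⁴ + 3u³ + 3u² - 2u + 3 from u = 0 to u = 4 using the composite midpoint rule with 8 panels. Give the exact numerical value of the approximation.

h = (4 − 0)/8 = 0.5.
Midpoints m₁,…,m₈ = 0.25, 0.75, 1.25, 1.75, 2.25, 2.75, 3.25, 3.75.
f(m₁)=2.75, f(m₂)=5.71875, f(m₃)=20.8125, f(m₄)=62.28125, f(m₅)=150.375, f(m₆)=311.34375, f(m₇)=577.4375, f(m₈)=986.90625.
h·[f(m₁) + f(m₂) + f(m₃) + f(m₄) + f(m₅) + f(m₆) + f(m₇) + f(m₈)] = 0.5·(2117.625) = 1058.8125.

1058.8125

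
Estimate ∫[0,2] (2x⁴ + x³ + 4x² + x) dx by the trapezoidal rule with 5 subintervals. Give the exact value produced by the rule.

30.68992

h = (2 − 0)/5 = 0.4.
Nodes x₀,…,x₅ = 0, 0.4, 0.8, 1.2, 1.6, 2.
f(x) = 2x⁴ + x³ + 4x² + x: f₀=0, f₁=1.1552, f₂=4.6912, f₃=12.8352, f₄=29.0432, f₅=58.
(h/2)·[f₀ + 2f₁ + 2f₂ + 2f₃ + 2f₄ + f₅] = 0.2·(153.4496) = 30.68992.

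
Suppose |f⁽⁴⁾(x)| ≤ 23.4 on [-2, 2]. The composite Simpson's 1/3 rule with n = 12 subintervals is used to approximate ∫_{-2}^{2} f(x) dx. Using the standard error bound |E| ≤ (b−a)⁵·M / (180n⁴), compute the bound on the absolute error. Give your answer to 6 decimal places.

|E| ≤ (4)⁵·23.4 / (180·12⁴) = 23961.6/3732480 = 0.006420.

0.006420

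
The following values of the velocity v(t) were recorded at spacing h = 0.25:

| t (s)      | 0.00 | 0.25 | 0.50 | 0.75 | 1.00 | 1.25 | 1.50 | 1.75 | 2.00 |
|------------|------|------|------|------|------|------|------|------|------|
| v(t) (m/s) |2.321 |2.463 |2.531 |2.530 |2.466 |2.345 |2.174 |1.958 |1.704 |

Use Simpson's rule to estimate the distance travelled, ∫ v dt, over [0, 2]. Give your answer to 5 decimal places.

h = 0.25, n = 8.
(h/3)·[y₀ + 4y₁ + 2y₂ + 4y₃ + 2y₄ + 4y₅ + 2y₆ + 4y₇ + y₈] = 0.083333·(55.551) = 4.62925.

4.62925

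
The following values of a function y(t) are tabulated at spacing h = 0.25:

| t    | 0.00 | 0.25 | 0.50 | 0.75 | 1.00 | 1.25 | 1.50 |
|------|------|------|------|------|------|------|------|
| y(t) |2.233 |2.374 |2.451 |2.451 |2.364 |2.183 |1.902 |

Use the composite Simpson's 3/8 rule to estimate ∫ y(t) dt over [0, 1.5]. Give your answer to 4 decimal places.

h = 0.25, n = 6.
(3h/8)·[y₀ + 3y₁ + 3y₂ + 2y₃ + 3y₄ + 3y₅ + y₆] = 0.09375·(37.153) = 3.4831.

3.4831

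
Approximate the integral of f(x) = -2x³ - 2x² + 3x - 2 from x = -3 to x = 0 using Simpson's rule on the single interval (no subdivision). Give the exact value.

3

S = (b−a)/6 · [f(-3) + 4f(-1.5) + f(0)] = 0.5·[25 + 4·(-4.25) + (-2)] = 3.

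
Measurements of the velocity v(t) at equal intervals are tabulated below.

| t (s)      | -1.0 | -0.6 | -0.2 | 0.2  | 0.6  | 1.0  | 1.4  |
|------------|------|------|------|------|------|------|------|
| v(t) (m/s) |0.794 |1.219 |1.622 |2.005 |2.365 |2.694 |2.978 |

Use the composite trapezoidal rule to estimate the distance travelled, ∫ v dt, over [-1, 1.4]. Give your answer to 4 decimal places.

h = 0.4, n = 6.
(h/2)·[y₀ + 2y₁ + 2y₂ + 2y₃ + 2y₄ + 2y₅ + y₆] = 0.2·(23.582) = 4.7164.

4.7164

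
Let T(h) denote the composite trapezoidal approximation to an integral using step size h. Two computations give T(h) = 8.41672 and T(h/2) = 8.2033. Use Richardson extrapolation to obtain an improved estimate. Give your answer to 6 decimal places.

R = (4·T(h/2) − T(h)) / 3 = (4·8.2033 − 8.41672)/3 = (24.39648)/3 = 8.132160.

8.132160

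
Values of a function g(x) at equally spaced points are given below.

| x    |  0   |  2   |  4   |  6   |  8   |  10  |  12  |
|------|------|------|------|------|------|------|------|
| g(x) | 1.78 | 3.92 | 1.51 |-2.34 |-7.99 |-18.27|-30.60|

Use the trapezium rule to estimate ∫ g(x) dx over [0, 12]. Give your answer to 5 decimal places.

h = 2, n = 6.
(h/2)·[y₀ + 2y₁ + 2y₂ + 2y₃ + 2y₄ + 2y₅ + y₆] = 1·(-75.16) = -75.16000.

-75.16000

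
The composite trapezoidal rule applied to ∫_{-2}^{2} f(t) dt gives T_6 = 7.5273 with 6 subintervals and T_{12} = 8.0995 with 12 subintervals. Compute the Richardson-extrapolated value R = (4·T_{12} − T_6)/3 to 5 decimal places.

8.29023

R = (4·T_{12} − T_6) / 3 = (4·8.0995 − 7.5273)/3 = (24.8707)/3 = 8.29023.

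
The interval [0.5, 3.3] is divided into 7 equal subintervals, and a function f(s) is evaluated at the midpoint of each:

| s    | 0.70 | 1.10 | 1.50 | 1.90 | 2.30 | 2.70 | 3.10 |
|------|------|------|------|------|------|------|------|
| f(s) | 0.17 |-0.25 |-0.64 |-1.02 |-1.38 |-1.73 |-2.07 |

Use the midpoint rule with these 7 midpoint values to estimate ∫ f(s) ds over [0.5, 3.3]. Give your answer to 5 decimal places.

-2.76800

h = 0.4, n = 7.
h·[y(m₁) + y(m₂) + y(m₃) + y(m₄) + y(m₅) + y(m₆) + y(m₇)] = 0.4·(-6.92) = -2.76800.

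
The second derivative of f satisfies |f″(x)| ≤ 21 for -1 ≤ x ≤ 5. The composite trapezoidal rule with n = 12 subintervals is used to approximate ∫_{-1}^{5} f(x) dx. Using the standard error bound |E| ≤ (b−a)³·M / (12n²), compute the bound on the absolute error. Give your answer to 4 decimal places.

2.6250

|E| ≤ (6)³·21 / (12·12²) = 4536/1728 = 2.6250.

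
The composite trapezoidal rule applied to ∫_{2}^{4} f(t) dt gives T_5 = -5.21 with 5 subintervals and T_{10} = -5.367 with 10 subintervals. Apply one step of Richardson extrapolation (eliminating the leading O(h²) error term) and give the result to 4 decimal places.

R = (4·T_{10} − T_5) / 3 = (4·(-5.367) − (-5.21))/3 = (-16.258)/3 = -5.4193.

-5.4193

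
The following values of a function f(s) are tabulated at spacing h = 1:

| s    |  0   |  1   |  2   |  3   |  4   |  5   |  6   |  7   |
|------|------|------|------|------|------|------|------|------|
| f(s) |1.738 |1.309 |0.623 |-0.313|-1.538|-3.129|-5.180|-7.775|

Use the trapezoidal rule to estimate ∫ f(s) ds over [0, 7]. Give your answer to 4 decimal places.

-11.2465

h = 1, n = 7.
(h/2)·[y₀ + 2y₁ + 2y₂ + 2y₃ + 2y₄ + 2y₅ + 2y₆ + y₇] = 0.5·(-22.493) = -11.2465.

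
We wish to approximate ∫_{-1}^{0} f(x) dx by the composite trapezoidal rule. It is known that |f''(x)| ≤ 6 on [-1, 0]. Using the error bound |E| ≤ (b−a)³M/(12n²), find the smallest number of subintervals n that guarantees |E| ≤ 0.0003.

Need 6/(12n²) ≤ 0.0003.
n² ≥ 6/(12·0.0003) = 1666.67 ⇒ n ≥ 40.8248, so the smallest n is 41.

41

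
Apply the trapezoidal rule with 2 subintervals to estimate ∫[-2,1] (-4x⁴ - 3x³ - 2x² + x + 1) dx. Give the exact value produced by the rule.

-41.8125

h = (1 − (-2))/2 = 1.5.
Nodes x₀,…,x₂ = -2, -0.5, 1.
f(x) = -4x⁴ - 3x³ - 2x² + x + 1: f₀=-49, f₁=0.125, f₂=-7.
(h/2)·[f₀ + 2f₁ + f₂] = 0.75·(-55.75) = -41.8125.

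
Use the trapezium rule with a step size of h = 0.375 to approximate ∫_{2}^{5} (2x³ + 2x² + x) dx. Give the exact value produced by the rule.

h = (5 − 2)/8 = 0.375.
Nodes x₀,…,x₈ = 2, 2.375, 2.75, 3.125, 3.5, 3.875, 4.25, 4.625, 5.
f(x) = 2x³ + 2x² + x: f₀=26, f₁=40.44921875, f₂=59.46875, f₃=83.69140625, f₄=113.75, f₅=150.27734375, f₆=193.90625, f₇=245.26953125, f₈=305.
(h/2)·[f₀ + 2f₁ + 2f₂ + 2f₃ + 2f₄ + 2f₅ + 2f₆ + 2f₇ + f₈] = 0.1875·(2104.625) = 394.6171875.

394.6171875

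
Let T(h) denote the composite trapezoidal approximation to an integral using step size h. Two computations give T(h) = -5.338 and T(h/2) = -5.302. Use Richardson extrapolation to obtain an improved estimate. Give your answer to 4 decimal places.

-5.2900

R = (4·T(h/2) − T(h)) / 3 = (4·(-5.302) − (-5.338))/3 = (-15.870)/3 = -5.2900.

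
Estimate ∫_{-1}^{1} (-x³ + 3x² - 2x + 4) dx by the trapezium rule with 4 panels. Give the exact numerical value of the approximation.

10.25

h = (1 − (-1))/4 = 0.5.
Nodes x₀,…,x₄ = -1, -0.5, 0, 0.5, 1.
f(x) = -x³ + 3x² - 2x + 4: f₀=10, f₁=5.875, f₂=4, f₃=3.625, f₄=4.
(h/2)·[f₀ + 2f₁ + 2f₂ + 2f₃ + f₄] = 0.25·(41) = 10.25.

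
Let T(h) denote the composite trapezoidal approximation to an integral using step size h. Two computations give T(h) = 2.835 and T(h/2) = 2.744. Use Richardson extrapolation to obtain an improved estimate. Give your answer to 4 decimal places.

R = (4·T(h/2) − T(h)) / 3 = (4·2.744 − 2.835)/3 = (8.141)/3 = 2.7137.

2.7137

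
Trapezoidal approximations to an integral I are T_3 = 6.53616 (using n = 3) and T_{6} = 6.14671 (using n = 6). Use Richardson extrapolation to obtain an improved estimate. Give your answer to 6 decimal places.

R = (4·T_{6} − T_3) / 3 = (4·6.14671 − 6.53616)/3 = (18.05068)/3 = 6.016893.

6.016893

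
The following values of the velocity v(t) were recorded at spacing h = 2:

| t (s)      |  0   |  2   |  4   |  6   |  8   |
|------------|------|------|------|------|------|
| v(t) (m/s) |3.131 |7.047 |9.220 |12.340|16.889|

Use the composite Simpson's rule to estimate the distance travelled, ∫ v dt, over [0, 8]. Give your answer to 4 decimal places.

h = 2, n = 4.
(h/3)·[y₀ + 4y₁ + 2y₂ + 4y₃ + y₄] = 0.666667·(116.008) = 77.3387.

77.3387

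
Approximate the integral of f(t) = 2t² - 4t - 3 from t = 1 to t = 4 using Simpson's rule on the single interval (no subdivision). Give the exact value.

S = (b−a)/6 · [f(1) + 4f(2.5) + f(4)] = 0.5·[(-5) + 4·(-0.5) + 13] = 3.

3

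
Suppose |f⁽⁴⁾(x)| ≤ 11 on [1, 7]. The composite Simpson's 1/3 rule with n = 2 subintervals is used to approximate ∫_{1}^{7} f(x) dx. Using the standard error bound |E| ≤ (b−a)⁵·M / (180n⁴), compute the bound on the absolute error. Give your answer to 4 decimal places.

|E| ≤ (6)⁵·11 / (180·2⁴) = 85536/2880 = 29.7000.

29.7000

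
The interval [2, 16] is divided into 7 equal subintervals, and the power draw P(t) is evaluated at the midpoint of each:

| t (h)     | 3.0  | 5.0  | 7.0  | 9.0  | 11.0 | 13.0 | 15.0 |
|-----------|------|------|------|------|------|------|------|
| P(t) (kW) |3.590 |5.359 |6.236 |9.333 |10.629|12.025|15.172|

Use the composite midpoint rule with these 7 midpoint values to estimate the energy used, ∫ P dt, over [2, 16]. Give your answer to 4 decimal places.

124.6880

h = 2, n = 7.
h·[y(m₁) + y(m₂) + y(m₃) + y(m₄) + y(m₅) + y(m₆) + y(m₇)] = 2·(62.344) = 124.6880.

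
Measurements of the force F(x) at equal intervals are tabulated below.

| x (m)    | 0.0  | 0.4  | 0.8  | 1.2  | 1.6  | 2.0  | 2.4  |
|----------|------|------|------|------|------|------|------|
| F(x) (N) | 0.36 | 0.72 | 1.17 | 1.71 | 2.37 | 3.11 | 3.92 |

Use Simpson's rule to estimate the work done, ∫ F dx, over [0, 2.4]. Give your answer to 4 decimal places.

h = 0.4, n = 6.
(h/3)·[y₀ + 4y₁ + 2y₂ + 4y₃ + 2y₄ + 4y₅ + y₆] = 0.133333·(33.52) = 4.4693.

4.4693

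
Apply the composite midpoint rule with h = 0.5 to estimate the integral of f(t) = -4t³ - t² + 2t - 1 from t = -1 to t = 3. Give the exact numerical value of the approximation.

-84.25

h = (3 − (-1))/8 = 0.5.
Midpoints m₁,…,m₈ = -0.75, -0.25, 0.25, 0.75, 1.25, 1.75, 2.25, 2.75.
f(m₁)=-1.375, f(m₂)=-1.5, f(m₃)=-0.625, f(m₄)=-1.75, f(m₅)=-7.875, f(m₆)=-22, f(m₇)=-47.125, f(m₈)=-86.25.
h·[f(m₁) + f(m₂) + f(m₃) + f(m₄) + f(m₅) + f(m₆) + f(m₇) + f(m₈)] = 0.5·(-168.5) = -84.25.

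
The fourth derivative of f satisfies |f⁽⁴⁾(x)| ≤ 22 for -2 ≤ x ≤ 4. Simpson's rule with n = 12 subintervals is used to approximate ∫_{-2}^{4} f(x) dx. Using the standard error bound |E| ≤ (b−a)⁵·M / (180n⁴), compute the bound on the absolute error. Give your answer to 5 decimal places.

|E| ≤ (6)⁵·22 / (180·12⁴) = 171072/3732480 = 0.04583.

0.04583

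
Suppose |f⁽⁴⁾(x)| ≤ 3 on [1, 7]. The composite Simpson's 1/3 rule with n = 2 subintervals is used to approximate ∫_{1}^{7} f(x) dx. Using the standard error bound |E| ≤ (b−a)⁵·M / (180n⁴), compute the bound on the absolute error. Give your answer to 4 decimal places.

|E| ≤ (6)⁵·3 / (180·2⁴) = 23328/2880 = 8.1000.

8.1000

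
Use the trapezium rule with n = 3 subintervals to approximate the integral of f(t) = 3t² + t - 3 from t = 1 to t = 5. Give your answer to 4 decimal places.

h = (5 − 1)/3 = 1.333333.
Nodes t₀,…,t₃ = 1, 2.333333, 3.666667, 5.
f(t) = 3t² + t - 3: f₀=1, f₁=15.666667, f₂=41, f₃=77.
(h/2)·[f₀ + 2f₁ + 2f₂ + f₃] = 0.666667·(191.333333) = 127.5556.

127.5556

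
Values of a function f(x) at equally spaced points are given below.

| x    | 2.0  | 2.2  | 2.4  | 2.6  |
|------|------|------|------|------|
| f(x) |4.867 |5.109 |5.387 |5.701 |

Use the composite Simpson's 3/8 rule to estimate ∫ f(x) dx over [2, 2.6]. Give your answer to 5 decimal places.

3.15420

h = 0.2, n = 3.
(3h/8)·[y₀ + 3y₁ + 3y₂ + y₃] = 0.075·(42.056) = 3.15420.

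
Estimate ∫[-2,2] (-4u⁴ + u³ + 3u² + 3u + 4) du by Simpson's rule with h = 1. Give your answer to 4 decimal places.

h = (2 − (-2))/4 = 1.
Nodes u₀,…,u₄ = -2, -1, 0, 1, 2.
f(u) = -4u⁴ + u³ + 3u² + 3u + 4: f₀=-62, f₁=-1, f₂=4, f₃=7, f₄=-34.
(h/3)·[f₀ + 4f₁ + 2f₂ + 4f₃ + f₄] = 0.333333·(-64) = -21.3333.

-21.3333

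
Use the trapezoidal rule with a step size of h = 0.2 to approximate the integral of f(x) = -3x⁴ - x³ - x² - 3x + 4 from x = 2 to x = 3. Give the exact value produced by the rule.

h = (3 − 2)/5 = 0.2.
Nodes x₀,…,x₅ = 2, 2.2, 2.4, 2.6, 2.8, 3.
f(x) = -3x⁴ - x³ - x² - 3x + 4: f₀=-62, f₁=-88.3648, f₂=-122.3168, f₃=-165.2288, f₄=-218.5888, f₅=-284.
(h/2)·[f₀ + 2f₁ + 2f₂ + 2f₃ + 2f₄ + f₅] = 0.1·(-1534.9984) = -153.49984.

-153.49984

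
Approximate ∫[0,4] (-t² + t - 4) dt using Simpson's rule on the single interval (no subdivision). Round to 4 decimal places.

S = (b−a)/6 · [f(0) + 4f(2) + f(4)] = 0.666667·[(-4) + 4·(-6) + (-16)] = -29.3333.

-29.3333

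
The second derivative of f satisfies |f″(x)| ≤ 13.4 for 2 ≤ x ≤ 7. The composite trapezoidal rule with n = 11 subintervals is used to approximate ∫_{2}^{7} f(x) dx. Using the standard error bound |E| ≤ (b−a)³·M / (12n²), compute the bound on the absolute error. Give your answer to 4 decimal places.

|E| ≤ (5)³·13.4 / (12·11²) = 1675/1452 = 1.1536.

1.1536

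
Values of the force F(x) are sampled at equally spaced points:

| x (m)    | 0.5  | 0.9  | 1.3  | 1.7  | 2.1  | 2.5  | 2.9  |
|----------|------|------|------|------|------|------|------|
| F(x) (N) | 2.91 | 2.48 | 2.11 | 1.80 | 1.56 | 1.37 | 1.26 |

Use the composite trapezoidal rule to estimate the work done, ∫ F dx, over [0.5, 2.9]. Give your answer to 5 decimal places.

4.56200

h = 0.4, n = 6.
(h/2)·[y₀ + 2y₁ + 2y₂ + 2y₃ + 2y₄ + 2y₅ + y₆] = 0.2·(22.81) = 4.56200.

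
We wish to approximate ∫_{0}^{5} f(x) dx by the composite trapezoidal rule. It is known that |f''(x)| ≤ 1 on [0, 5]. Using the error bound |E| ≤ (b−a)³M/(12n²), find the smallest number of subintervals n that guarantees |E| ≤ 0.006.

42

Need 125/(12n²) ≤ 0.006.
n² ≥ 125/(12·0.006) = 1736.11 ⇒ n ≥ 41.6667, so the smallest n is 42.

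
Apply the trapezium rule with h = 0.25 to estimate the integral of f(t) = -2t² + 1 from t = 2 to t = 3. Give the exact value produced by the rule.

-11.6875

h = (3 − 2)/4 = 0.25.
Nodes t₀,…,t₄ = 2, 2.25, 2.5, 2.75, 3.
f(t) = -2t² + 1: f₀=-7, f₁=-9.125, f₂=-11.5, f₃=-14.125, f₄=-17.
(h/2)·[f₀ + 2f₁ + 2f₂ + 2f₃ + f₄] = 0.125·(-93.5) = -11.6875.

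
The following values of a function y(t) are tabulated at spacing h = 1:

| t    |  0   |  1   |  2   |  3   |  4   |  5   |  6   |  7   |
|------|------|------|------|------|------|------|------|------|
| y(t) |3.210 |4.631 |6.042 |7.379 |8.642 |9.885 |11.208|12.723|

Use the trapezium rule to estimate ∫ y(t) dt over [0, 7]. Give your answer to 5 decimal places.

h = 1, n = 7.
(h/2)·[y₀ + 2y₁ + 2y₂ + 2y₃ + 2y₄ + 2y₅ + 2y₆ + y₇] = 0.5·(111.507) = 55.75350.

55.75350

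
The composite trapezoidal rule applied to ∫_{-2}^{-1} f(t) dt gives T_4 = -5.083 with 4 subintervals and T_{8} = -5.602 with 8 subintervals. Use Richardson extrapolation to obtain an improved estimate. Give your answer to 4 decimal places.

-5.7750

R = (4·T_{8} − T_4) / 3 = (4·(-5.602) − (-5.083))/3 = (-17.325)/3 = -5.7750.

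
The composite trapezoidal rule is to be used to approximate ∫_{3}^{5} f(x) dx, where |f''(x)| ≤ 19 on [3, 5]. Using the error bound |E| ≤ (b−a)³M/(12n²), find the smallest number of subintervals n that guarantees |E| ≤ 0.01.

Need 152/(12n²) ≤ 0.01.
n² ≥ 152/(12·0.01) = 1266.67 ⇒ n ≥ 35.5903, so the smallest n is 36.

36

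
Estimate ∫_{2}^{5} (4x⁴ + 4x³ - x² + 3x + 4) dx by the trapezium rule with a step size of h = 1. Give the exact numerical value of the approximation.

3264

h = (5 − 2)/3 = 1.
Nodes x₀,…,x₃ = 2, 3, 4, 5.
f(x) = 4x⁴ + 4x³ - x² + 3x + 4: f₀=102, f₁=436, f₂=1280, f₃=2994.
(h/2)·[f₀ + 2f₁ + 2f₂ + f₃] = 0.5·(6528) = 3264.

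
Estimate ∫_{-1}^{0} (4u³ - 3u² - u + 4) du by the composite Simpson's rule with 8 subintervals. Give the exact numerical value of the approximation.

h = (0 − (-1))/8 = 0.125.
Nodes u₀,…,u₈ = -1, -0.875, -0.75, -0.625, -0.5, -0.375, -0.25, -0.125, 0.
f(u) = 4u³ - 3u² - u + 4: f₀=-2, f₁=-0.1015625, f₂=1.375, f₃=2.4765625, f₄=3.25, f₅=3.7421875, f₆=4, f₇=4.0703125, f₈=4.
(h/3)·[f₀ + 4f₁ + 2f₂ + 4f₃ + 2f₄ + 4f₅ + 2f₆ + 4f₇ + f₈] = 0.041667·(60) = 2.5.

2.5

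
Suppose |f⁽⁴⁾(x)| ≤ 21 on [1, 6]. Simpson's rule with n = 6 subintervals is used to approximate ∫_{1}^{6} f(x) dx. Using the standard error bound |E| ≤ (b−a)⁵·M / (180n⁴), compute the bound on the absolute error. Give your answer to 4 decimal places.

|E| ≤ (5)⁵·21 / (180·6⁴) = 65625/233280 = 0.2813.

0.2813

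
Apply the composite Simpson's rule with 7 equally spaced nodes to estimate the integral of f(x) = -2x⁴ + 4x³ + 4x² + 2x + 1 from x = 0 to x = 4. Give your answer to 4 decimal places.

-48.4774

h = (4 − 0)/6 = 0.666667.
Nodes x₀,…,x₆ = 0, 0.666667, 1.333333, 2, 2.666667, 3.333333, 4.
f(x) = -2x⁴ + 4x³ + 4x² + 2x + 1: f₀=1, f₁=4.901235, f₂=13.938272, f₃=21, f₄=9.493827, f₅=-46.654321, f₆=-183.
(h/3)·[f₀ + 4f₁ + 2f₂ + 4f₃ + 2f₄ + 4f₅ + f₆] = 0.222222·(-218.148148) = -48.4774.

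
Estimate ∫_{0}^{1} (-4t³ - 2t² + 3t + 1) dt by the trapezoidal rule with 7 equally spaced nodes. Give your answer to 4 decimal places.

0.7963

h = (1 − 0)/6 = 0.166667.
Nodes t₀,…,t₆ = 0, 0.166667, 0.333333, 0.5, 0.666667, 0.833333, 1.
f(t) = -4t³ - 2t² + 3t + 1: f₀=1, f₁=1.425926, f₂=1.629630, f₃=1.5, f₄=0.925926, f₅=-0.203704, f₆=-2.
(h/2)·[f₀ + 2f₁ + 2f₂ + 2f₃ + 2f₄ + 2f₅ + f₆] = 0.083333·(9.555556) = 0.7963.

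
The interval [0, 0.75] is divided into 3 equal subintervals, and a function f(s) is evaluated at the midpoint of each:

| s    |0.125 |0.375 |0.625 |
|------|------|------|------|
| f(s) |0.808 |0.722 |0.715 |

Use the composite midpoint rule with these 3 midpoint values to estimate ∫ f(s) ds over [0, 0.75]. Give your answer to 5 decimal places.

h = 0.25, n = 3.
h·[y(m₁) + y(m₂) + y(m₃)] = 0.25·(2.245) = 0.56125.

0.56125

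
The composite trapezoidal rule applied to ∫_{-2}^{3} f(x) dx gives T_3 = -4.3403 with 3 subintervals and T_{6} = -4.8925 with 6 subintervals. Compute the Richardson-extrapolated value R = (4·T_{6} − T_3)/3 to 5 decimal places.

-5.07657

R = (4·T_{6} − T_3) / 3 = (4·(-4.8925) − (-4.3403))/3 = (-15.2297)/3 = -5.07657.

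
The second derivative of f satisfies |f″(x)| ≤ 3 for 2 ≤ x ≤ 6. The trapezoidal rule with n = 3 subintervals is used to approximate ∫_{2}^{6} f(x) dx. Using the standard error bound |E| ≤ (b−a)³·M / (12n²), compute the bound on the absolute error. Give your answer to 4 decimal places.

1.7778

|E| ≤ (4)³·3 / (12·3²) = 192/108 = 1.7778.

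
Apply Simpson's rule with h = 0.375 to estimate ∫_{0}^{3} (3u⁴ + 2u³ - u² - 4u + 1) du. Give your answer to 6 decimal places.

162.323730

h = (3 − 0)/8 = 0.375.
Nodes u₀,…,u₈ = 0, 0.375, 0.75, 1.125, 1.5, 1.875, 2.25, 2.625, 3.
f(u) = 3u⁴ + 2u³ - u² - 4u + 1: f₀=1, f₁=-0.475830078125, f₂=-0.76953125, f₃=2.887451171875, f₄=14.6875, f₅=40.246826171875, f₆=86.60546875, f₇=162.227294921875, f₈=277.
(h/3)·[f₀ + 4f₁ + 2f₂ + 4f₃ + 2f₄ + 4f₅ + 2f₆ + 4f₇ + f₈] = 0.125·(1298.58984375) = 162.323730.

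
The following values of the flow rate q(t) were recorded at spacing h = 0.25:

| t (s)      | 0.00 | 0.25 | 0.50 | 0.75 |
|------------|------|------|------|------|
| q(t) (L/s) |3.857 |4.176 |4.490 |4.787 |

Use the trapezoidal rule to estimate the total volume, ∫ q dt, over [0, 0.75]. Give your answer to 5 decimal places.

3.24700

h = 0.25, n = 3.
(h/2)·[y₀ + 2y₁ + 2y₂ + y₃] = 0.125·(25.976) = 3.24700.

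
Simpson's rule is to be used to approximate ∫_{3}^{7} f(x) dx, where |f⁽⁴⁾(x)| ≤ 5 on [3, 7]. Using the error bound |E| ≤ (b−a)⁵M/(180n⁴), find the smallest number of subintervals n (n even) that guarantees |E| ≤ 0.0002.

20

Need 5120/(180n⁴) ≤ 0.0002.
n⁴ ≥ 5120/(180·0.0002) = 142222 ⇒ n ≥ 19.4197, so the smallest even n is 20. (n must be even for Simpson's rule.)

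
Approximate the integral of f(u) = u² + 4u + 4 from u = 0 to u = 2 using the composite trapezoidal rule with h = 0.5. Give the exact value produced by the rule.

18.75

h = (2 − 0)/4 = 0.5.
Nodes u₀,…,u₄ = 0, 0.5, 1, 1.5, 2.
f(u) = u² + 4u + 4: f₀=4, f₁=6.25, f₂=9, f₃=12.25, f₄=16.
(h/2)·[f₀ + 2f₁ + 2f₂ + 2f₃ + f₄] = 0.25·(75) = 18.75.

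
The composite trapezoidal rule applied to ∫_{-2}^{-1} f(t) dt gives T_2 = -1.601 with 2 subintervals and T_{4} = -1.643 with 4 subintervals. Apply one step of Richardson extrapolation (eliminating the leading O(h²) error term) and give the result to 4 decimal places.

R = (4·T_{4} − T_2) / 3 = (4·(-1.643) − (-1.601))/3 = (-4.971)/3 = -1.6570.

-1.6570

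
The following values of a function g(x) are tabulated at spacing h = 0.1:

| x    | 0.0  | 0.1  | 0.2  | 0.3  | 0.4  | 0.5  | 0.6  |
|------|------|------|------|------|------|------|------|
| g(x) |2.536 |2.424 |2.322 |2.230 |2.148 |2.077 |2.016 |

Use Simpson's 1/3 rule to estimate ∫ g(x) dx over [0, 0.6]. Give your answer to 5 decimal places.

h = 0.1, n = 6.
(h/3)·[y₀ + 4y₁ + 2y₂ + 4y₃ + 2y₄ + 4y₅ + y₆] = 0.033333·(40.416) = 1.34720.

1.34720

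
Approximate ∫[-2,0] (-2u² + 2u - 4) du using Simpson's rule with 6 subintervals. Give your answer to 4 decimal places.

-17.3333

h = (0 − (-2))/6 = 0.333333.
Nodes u₀,…,u₆ = -2, -1.666667, -1.333333, -1, -0.666667, -0.333333, 0.
f(u) = -2u² + 2u - 4: f₀=-16, f₁=-12.888889, f₂=-10.222222, f₃=-8, f₄=-6.222222, f₅=-4.888889, f₆=-4.
(h/3)·[f₀ + 4f₁ + 2f₂ + 4f₃ + 2f₄ + 4f₅ + f₆] = 0.111111·(-156) = -17.3333.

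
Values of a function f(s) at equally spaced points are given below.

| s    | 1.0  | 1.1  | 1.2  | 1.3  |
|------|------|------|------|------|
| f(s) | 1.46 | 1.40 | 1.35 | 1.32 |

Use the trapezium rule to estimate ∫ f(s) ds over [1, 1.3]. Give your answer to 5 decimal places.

0.41400

h = 0.1, n = 3.
(h/2)·[y₀ + 2y₁ + 2y₂ + y₃] = 0.05·(8.28) = 0.41400.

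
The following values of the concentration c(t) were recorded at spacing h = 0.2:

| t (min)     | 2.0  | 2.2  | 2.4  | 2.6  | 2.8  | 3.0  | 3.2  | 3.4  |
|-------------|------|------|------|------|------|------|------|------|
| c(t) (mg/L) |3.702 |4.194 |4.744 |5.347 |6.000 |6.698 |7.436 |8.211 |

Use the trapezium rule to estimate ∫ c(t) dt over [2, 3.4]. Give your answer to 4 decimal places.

8.0751

h = 0.2, n = 7.
(h/2)·[y₀ + 2y₁ + 2y₂ + 2y₃ + 2y₄ + 2y₅ + 2y₆ + y₇] = 0.1·(80.751) = 8.0751.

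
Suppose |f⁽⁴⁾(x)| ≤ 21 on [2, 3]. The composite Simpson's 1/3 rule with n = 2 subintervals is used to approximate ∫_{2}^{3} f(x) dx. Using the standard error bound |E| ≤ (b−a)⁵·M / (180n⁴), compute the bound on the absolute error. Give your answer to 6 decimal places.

|E| ≤ (1)⁵·21 / (180·2⁴) = 21/2880 = 0.007292.

0.007292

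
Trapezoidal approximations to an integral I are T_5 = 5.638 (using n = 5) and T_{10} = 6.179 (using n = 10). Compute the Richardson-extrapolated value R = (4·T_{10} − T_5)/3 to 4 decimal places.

6.3593

R = (4·T_{10} − T_5) / 3 = (4·6.179 − 5.638)/3 = (19.078)/3 = 6.3593.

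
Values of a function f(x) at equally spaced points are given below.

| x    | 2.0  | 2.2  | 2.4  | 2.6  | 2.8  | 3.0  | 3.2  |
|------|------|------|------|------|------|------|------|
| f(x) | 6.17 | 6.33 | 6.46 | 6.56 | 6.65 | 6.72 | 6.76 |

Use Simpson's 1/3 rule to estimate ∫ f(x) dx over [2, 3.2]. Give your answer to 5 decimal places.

7.83933

h = 0.2, n = 6.
(h/3)·[y₀ + 4y₁ + 2y₂ + 4y₃ + 2y₄ + 4y₅ + y₆] = 0.066667·(117.59) = 7.83933.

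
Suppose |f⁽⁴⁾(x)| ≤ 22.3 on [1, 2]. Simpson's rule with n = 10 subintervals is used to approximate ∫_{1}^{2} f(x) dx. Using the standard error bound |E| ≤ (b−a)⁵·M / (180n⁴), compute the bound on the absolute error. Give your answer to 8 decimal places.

0.00001239

|E| ≤ (1)⁵·22.3 / (180·10⁴) = 22.3/1800000 = 0.00001239.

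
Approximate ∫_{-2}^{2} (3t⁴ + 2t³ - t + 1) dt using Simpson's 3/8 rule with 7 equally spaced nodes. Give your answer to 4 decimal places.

43.1111

h = (2 − (-2))/6 = 0.666667.
Nodes t₀,…,t₆ = -2, -1.333333, -0.666667, 0, 0.666667, 1.333333, 2.
f(t) = 3t⁴ + 2t³ - t + 1: f₀=35, f₁=7.074074, f₂=1.666667, f₃=1, f₄=1.518519, f₅=13.888889, f₆=63.
(3h/8)·[f₀ + 3f₁ + 3f₂ + 2f₃ + 3f₄ + 3f₅ + f₆] = 0.25·(172.444444) = 43.1111.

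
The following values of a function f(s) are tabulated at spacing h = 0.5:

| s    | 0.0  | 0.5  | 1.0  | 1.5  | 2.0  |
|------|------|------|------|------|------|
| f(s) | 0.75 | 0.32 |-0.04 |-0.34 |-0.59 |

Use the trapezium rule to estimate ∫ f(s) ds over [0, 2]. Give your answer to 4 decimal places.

h = 0.5, n = 4.
(h/2)·[y₀ + 2y₁ + 2y₂ + 2y₃ + y₄] = 0.25·(0.04) = 0.0100.

0.0100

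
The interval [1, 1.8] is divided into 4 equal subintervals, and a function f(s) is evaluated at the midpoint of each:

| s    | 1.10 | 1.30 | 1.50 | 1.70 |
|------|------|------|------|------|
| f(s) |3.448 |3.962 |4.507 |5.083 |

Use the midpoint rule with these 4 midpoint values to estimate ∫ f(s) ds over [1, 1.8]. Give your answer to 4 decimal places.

h = 0.2, n = 4.
h·[y(m₁) + y(m₂) + y(m₃) + y(m₄)] = 0.2·(17.000) = 3.4000.

3.4000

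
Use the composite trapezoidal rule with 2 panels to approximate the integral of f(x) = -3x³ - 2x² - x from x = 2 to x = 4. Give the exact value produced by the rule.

h = (4 − 2)/2 = 1.
Nodes x₀,…,x₂ = 2, 3, 4.
f(x) = -3x³ - 2x² - x: f₀=-34, f₁=-102, f₂=-228.
(h/2)·[f₀ + 2f₁ + f₂] = 0.5·(-466) = -233.

-233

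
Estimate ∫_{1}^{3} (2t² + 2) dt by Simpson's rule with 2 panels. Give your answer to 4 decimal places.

h = (3 − 1)/2 = 1.
Nodes t₀,…,t₂ = 1, 2, 3.
f(t) = 2t² + 2: f₀=4, f₁=10, f₂=20.
(h/3)·[f₀ + 4f₁ + f₂] = 0.333333·(64) = 21.3333.

21.3333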